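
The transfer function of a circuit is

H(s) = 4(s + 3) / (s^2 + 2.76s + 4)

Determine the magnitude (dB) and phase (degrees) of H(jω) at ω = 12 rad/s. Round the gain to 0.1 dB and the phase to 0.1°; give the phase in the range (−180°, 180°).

-9.3 dB, -90.7°

At s = jω = j12:
zero (s+3): 3 + j12 → |·| = √(3²+12²) = √153 ≈ 12.369, ∠ = arctan(12/3) ≈ 75.96°
quadratic: (j12)² + 2.76·j12 + 4 = -140 + j33.12 → |·| ≈ 143.86, ∠ ≈ 166.69°
|H| = 4 · 12.369 / 143.86 ≈ 0.34392
Gain = 20 log₁₀(0.34392) ≈ -9.27 dB
∠H = 75.96° − 166.69° = -90.73°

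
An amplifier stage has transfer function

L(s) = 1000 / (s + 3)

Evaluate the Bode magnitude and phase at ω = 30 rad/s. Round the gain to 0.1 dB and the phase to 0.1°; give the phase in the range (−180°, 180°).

30.4 dB, -84.3°

Substitute s = j30:
Numerator: 1000 = 1000 + j0
Denominator: (j30) + 3 = 3 + j30
|N| = √(1000² + 0²) ≈ 1000, ∠N ≈ 0.00°
|D| = √(3² + 30²) ≈ 30.15, ∠D ≈ 84.29°
|L| = 1000 / 30.15 ≈ 33.167
Gain = 20 log₁₀(33.167) ≈ 30.41 dB
∠L = 0.00° − 84.29° = -84.29°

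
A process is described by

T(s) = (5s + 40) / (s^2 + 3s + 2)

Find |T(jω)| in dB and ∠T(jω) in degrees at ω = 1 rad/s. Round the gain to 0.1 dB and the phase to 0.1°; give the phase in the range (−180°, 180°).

22.1 dB, -64.4°

Substitute s = j1:
Numerator: 5(j1) + 40 = 40 + j5
Denominator: (j1)^2 + 3(j1) + 2 = 1 + j3
|N| = √(40² + 5²) ≈ 40.311, ∠N ≈ 7.13°
|D| = √(1² + 3²) ≈ 3.1623, ∠D ≈ 71.57°
|T| = 40.311 / 3.1623 ≈ 12.747
Gain = 20 log₁₀(12.747) ≈ 22.11 dB
∠T = 7.13° − 71.57° = -64.44°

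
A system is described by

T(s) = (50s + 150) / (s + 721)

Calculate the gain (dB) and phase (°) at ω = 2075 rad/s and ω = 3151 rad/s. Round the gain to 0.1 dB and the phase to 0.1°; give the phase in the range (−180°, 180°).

Substitute s = j2075:
Numerator: 50(j2075) + 150 = 150 + j103750
Denominator: (j2075) + 721 = 721 + j2075
|N| = √(150² + 103750²) ≈ 1.0375e+05, ∠N ≈ 89.92°
|D| = √(721² + 2075²) ≈ 2196.7, ∠D ≈ 70.84°
|T| = 1.0375e+05 / 2196.7 ≈ 47.23
Gain = 20 log₁₀(47.23) ≈ 33.48 dB
∠T = 89.92° − 70.84° = 19.08°

Substitute s = j3151:
Numerator: 50(j3151) + 150 = 150 + j157550
Denominator: (j3151) + 721 = 721 + j3151
|N| = √(150² + 157550²) ≈ 1.5755e+05, ∠N ≈ 89.95°
|D| = √(721² + 3151²) ≈ 3232.4, ∠D ≈ 77.11°
|T| = 1.5755e+05 / 3232.4 ≈ 48.741
Gain = 20 log₁₀(48.741) ≈ 33.76 dB
∠T = 89.95° − 77.11° = 12.84°

ω = 2075: 33.5 dB, 19.1°; ω = 3151: 33.8 dB, 12.8°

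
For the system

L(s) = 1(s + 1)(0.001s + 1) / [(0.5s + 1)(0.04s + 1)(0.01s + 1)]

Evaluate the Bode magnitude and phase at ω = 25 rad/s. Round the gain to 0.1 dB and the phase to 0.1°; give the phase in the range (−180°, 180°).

2.7 dB, -55.3°

At ω = 25 rad/s:
zero (1 + j25·1) = 1 + j25 → |·| ≈ 25.02, ∠ ≈ 87.71°
zero (1 + j25·0.001) = 1 + j0.025 → |·| ≈ 1.0003, ∠ ≈ 1.43°
pole (1 + j25·0.5) = 1 + j12.5 → |·| ≈ 12.54, ∠ ≈ 85.43°
pole (1 + j25·0.04) = 1 + j1 → |·| ≈ 1.4142, ∠ ≈ 45.00°
pole (1 + j25·0.01) = 1 + j0.25 → |·| ≈ 1.0308, ∠ ≈ 14.04°
|L| = 1 · 25.02 · 1.0003 / (12.54 · 1.4142 · 1.0308) ≈ 1.3691
Gain = 20 log₁₀(1.3691) ≈ 2.73 dB
∠L = (87.71° + 1.43°) − (85.43° + 45.00° + 14.04°) = -55.33°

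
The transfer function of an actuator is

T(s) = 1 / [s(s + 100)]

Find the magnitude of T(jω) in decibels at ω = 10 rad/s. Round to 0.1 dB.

At s = jω = j10:
pole (s+100): 100 + j10 → |·| = √(100²+10²) = √10100 ≈ 100.5, ∠ = arctan(10/100) ≈ 5.71°
pole at origin: |s| = 10, ∠ = 90.00° (in denominator)
|T| = 1 / 1005 ≈ 0.00099502
Gain = 20 log₁₀(0.00099502) ≈ -60.04 dB

-60.0 dB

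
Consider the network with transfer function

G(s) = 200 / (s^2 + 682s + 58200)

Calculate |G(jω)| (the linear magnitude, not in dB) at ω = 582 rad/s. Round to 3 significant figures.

0.000411

Substitute s = j582:
Numerator: 200 = 200 + j0
Denominator: (j582)^2 + 682(j582) + 58200 = -280524 + j396924
|N| = √(200² + 0²) ≈ 200, ∠N ≈ 0.00°
|D| = √(280524² + 396924²) ≈ 4.8605e+05, ∠D ≈ 125.25°
|G| = 200 / 4.8605e+05 ≈ 0.00041148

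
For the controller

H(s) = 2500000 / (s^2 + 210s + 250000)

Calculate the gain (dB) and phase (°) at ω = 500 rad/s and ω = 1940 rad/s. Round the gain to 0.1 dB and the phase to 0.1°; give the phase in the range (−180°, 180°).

At s = jω = j500:
quadratic: (j500)² + 210·j500 + 250000 = 0 + j105000 → |·| ≈ 1.05e+05, ∠ ≈ 90.00°
|H| = 2500000 / 1.05e+05 ≈ 23.81
Gain = 20 log₁₀(23.81) ≈ 27.54 dB
∠H = 0.00° − 90.00° = -90.00°

At s = jω = j1940:
quadratic: (j1940)² + 210·j1940 + 250000 = -3513600 + j407400 → |·| ≈ 3.5371e+06, ∠ ≈ 173.39°
|H| = 2500000 / 3.5371e+06 ≈ 0.70679
Gain = 20 log₁₀(0.70679) ≈ -3.01 dB
∠H = 0.00° − 173.39° = -173.39°

ω = 500: 27.5 dB, -90.0°; ω = 1940: -3.0 dB, -173.4°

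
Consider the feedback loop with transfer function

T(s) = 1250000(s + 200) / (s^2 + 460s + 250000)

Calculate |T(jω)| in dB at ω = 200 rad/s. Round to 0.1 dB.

63.8 dB

At s = jω = j200:
zero (s+200): 200 + j200 → |·| = √(200²+200²) = √80000 ≈ 282.84, ∠ = arctan(200/200) ≈ 45.00°
quadratic: (j200)² + 460·j200 + 250000 = 210000 + j92000 → |·| ≈ 2.2927e+05, ∠ ≈ 23.66°
|T| = 1250000 · 282.84 / 2.2927e+05 ≈ 1542.1
Gain = 20 log₁₀(1542.1) ≈ 63.76 dB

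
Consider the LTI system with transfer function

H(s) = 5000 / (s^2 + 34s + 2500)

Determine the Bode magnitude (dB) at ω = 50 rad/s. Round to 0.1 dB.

At s = jω = j50:
quadratic: (j50)² + 34·j50 + 2500 = 0 + j1700 → |·| ≈ 1700, ∠ ≈ 90.00°
|H| = 5000 / 1700 ≈ 2.9412
Gain = 20 log₁₀(2.9412) ≈ 9.37 dB

9.4 dB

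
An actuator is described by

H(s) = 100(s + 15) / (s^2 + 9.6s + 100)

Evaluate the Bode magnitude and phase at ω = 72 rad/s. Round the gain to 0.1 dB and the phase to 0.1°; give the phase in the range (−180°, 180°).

At s = jω = j72:
zero (s+15): 15 + j72 → |·| = √(15²+72²) = √5409 ≈ 73.546, ∠ = arctan(72/15) ≈ 78.23°
quadratic: (j72)² + 9.6·j72 + 100 = -5084 + j691.2 → |·| ≈ 5130.8, ∠ ≈ 172.26°
|H| = 100 · 73.546 / 5130.8 ≈ 1.4334
Gain = 20 log₁₀(1.4334) ≈ 3.13 dB
∠H = 78.23° − 172.26° = -94.03°

3.1 dB, -94.0°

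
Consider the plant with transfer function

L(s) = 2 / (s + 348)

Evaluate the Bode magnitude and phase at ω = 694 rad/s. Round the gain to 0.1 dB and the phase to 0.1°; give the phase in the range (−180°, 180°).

Substitute s = j694:
Numerator: 2 = 2 + j0
Denominator: (j694) + 348 = 348 + j694
|N| = √(2² + 0²) ≈ 2, ∠N ≈ 0.00°
|D| = √(348² + 694²) ≈ 776.36, ∠D ≈ 63.37°
|L| = 2 / 776.36 ≈ 0.0025761
Gain = 20 log₁₀(0.0025761) ≈ -51.78 dB
∠L = 0.00° − 63.37° = -63.37°

-51.8 dB, -63.4°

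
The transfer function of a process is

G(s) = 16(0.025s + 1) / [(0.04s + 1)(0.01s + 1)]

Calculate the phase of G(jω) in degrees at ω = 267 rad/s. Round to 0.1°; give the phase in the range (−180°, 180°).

At ω = 267 rad/s:
zero (1 + j267·0.025) = 1 + j6.675 → |·| ≈ 6.7495, ∠ ≈ 81.48°
pole (1 + j267·0.04) = 1 + j10.68 → |·| ≈ 10.727, ∠ ≈ 84.65°
pole (1 + j267·0.01) = 1 + j2.67 → |·| ≈ 2.8511, ∠ ≈ 69.47°
∠G = (81.48°) − (84.65° + 69.47°) = -72.64°

-72.6°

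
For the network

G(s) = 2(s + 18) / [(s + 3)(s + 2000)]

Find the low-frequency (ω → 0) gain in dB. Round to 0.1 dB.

G(0) = 2·18 / (3·2000) = 0.006
20 log₁₀(0.006) ≈ -44.44 dB

-44.4 dB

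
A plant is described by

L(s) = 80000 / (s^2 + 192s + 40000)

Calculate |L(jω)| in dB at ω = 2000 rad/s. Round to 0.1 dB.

At s = jω = j2000:
quadratic: (j2000)² + 192·j2000 + 40000 = -3960000 + j384000 → |·| ≈ 3.9786e+06, ∠ ≈ 174.46°
|L| = 80000 / 3.9786e+06 ≈ 0.020108
Gain = 20 log₁₀(0.020108) ≈ -33.93 dB

-33.9 dB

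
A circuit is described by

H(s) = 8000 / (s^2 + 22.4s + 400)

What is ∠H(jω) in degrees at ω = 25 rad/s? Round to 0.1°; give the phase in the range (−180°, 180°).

-111.9°

At s = jω = j25:
quadratic: (j25)² + 22.4·j25 + 400 = -225 + j560 → |·| ≈ 603.51, ∠ ≈ 111.89°
∠H = 0.00° − 111.89° = -111.89°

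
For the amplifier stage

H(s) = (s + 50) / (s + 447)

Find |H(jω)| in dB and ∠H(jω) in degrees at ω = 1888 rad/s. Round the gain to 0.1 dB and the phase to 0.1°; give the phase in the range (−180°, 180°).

-0.2 dB, 11.8°

At s = jω = j1888:
zero (s+50): 50 + j1888 → |·| = √(50²+1888²) = √3567044 ≈ 1888.7, ∠ = arctan(1888/50) ≈ 88.48°
pole (s+447): 447 + j1888 → |·| = √(447²+1888²) = √3764353 ≈ 1940.2, ∠ = arctan(1888/447) ≈ 76.68°
|H| = 1 · 1888.7 / 1940.2 ≈ 0.97346
Gain = 20 log₁₀(0.97346) ≈ -0.23 dB
∠H = 88.48° − 76.68° = 11.80°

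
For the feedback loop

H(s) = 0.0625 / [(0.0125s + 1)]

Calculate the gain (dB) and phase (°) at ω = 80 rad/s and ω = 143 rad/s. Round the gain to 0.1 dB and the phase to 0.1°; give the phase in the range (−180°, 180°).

At ω = 80 rad/s:
pole (1 + j80·0.0125) = 1 + j1 → |·| ≈ 1.4142, ∠ ≈ 45.00°
|H| = 0.0625 · 1 / (1.4142) ≈ 0.044195
Gain = 20 log₁₀(0.044195) ≈ -27.09 dB
∠H = (0°) − (45.00°) = -45.00°

At ω = 143 rad/s:
pole (1 + j143·0.0125) = 1 + j1.7875 → |·| ≈ 2.0482, ∠ ≈ 60.78°
|H| = 0.0625 · 1 / (2.0482) ≈ 0.030515
Gain = 20 log₁₀(0.030515) ≈ -30.31 dB
∠H = (0°) − (60.78°) = -60.78°

ω = 80: -27.1 dB, -45.0°; ω = 143: -30.3 dB, -60.8°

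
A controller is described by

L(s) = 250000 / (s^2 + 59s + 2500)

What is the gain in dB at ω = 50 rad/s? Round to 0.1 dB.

At s = jω = j50:
quadratic: (j50)² + 59·j50 + 2500 = 0 + j2950 → |·| ≈ 2950, ∠ ≈ 90.00°
|L| = 250000 / 2950 ≈ 84.746
Gain = 20 log₁₀(84.746) ≈ 38.56 dB

38.6 dB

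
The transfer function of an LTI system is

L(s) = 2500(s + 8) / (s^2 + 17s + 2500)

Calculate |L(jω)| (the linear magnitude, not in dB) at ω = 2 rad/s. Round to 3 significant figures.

8.26

At s = jω = j2:
zero (s+8): 8 + j2 → |·| = √(8²+2²) = √68 ≈ 8.2462, ∠ = arctan(2/8) ≈ 14.04°
quadratic: (j2)² + 17·j2 + 2500 = 2496 + j34 → |·| ≈ 2496.2, ∠ ≈ 0.78°
|L| = 2500 · 8.2462 / 2496.2 ≈ 8.2588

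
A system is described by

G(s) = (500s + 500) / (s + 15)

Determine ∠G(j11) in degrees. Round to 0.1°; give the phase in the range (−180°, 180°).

Substitute s = j11:
Numerator: 500(j11) + 500 = 500 + j5500
Denominator: (j11) + 15 = 15 + j11
|N| = √(500² + 5500²) ≈ 5522.7, ∠N ≈ 84.81°
|D| = √(15² + 11²) ≈ 18.601, ∠D ≈ 36.25°
∠G = 84.81° − 36.25° = 48.56°

48.6°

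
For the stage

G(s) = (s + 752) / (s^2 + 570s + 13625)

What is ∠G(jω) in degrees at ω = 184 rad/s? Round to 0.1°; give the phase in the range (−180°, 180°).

-87.2°

Substitute s = j184:
Numerator: (j184) + 752 = 752 + j184
Denominator: (j184)^2 + 570(j184) + 13625 = -20231 + j104880
|N| = √(752² + 184²) ≈ 774.18, ∠N ≈ 13.75°
|D| = √(20231² + 104880²) ≈ 1.0681e+05, ∠D ≈ 100.92°
∠G = 13.75° − 100.92° = -87.17°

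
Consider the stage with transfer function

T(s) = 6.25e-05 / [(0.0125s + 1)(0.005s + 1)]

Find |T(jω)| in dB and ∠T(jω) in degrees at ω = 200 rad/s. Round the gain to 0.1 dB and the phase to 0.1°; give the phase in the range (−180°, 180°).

At ω = 200 rad/s:
pole (1 + j200·0.0125) = 1 + j2.5 → |·| ≈ 2.6926, ∠ ≈ 68.20°
pole (1 + j200·0.005) = 1 + j1 → |·| ≈ 1.4142, ∠ ≈ 45.00°
|T| = 6.25e-05 · 1 / (2.6926 · 1.4142) ≈ 1.6413e-05
Gain = 20 log₁₀(1.6413e-05) ≈ -95.70 dB
∠T = (0°) − (68.20° + 45.00°) = -113.20°

-95.7 dB, -113.2°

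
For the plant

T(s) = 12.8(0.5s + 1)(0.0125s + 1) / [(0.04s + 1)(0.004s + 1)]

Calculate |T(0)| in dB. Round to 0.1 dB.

T(0) = 12.8 · 1 / 1 = 12.8
20 log₁₀(12.8) ≈ 22.14 dB

22.1 dB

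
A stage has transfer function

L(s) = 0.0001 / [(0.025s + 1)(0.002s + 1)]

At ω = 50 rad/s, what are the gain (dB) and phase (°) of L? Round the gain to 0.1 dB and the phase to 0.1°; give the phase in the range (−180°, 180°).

-84.1 dB, -57.1°

At ω = 50 rad/s:
pole (1 + j50·0.025) = 1 + j1.25 → |·| ≈ 1.6008, ∠ ≈ 51.34°
pole (1 + j50·0.002) = 1 + j0.1 → |·| ≈ 1.005, ∠ ≈ 5.71°
|L| = 0.0001 · 1 / (1.6008 · 1.005) ≈ 6.2158e-05
Gain = 20 log₁₀(6.2158e-05) ≈ -84.13 dB
∠L = (0°) − (51.34° + 5.71°) = -57.05°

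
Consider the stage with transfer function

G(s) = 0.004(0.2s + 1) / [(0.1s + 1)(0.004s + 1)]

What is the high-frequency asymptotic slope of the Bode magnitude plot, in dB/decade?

Each pole contributes −20 dB/decade at high frequency; each zero contributes +20 dB/decade.
Net: 1 zero(s) − 2 pole(s) → -20 dB/decade.

-20 dB/decade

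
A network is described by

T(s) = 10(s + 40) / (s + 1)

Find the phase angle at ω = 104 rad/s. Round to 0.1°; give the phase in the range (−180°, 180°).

-20.5°

At s = jω = j104:
zero (s+40): 40 + j104 → |·| = √(40²+104²) = √12416 ≈ 111.43, ∠ = arctan(104/40) ≈ 68.96°
pole (s+1): 1 + j104 → |·| = √(1²+104²) = √10817 ≈ 104, ∠ = arctan(104/1) ≈ 89.45°
∠T = 68.96° − 89.45° = -20.49°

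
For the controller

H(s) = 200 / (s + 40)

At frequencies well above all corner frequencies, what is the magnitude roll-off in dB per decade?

-20 dB/decade

Each pole contributes −20 dB/decade at high frequency; each zero contributes +20 dB/decade.
Net: 0 zero(s) − 1 pole(s) → -20 dB/decade.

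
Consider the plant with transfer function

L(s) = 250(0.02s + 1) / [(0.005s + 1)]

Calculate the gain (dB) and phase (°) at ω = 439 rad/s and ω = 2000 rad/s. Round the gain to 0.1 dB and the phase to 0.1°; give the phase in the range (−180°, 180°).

ω = 439: 59.2 dB, 18.0°; ω = 2000: 60.0 dB, 4.3°

At ω = 439 rad/s:
zero (1 + j439·0.02) = 1 + j8.78 → |·| ≈ 8.8368, ∠ ≈ 83.50°
pole (1 + j439·0.005) = 1 + j2.195 → |·| ≈ 2.4121, ∠ ≈ 65.51°
|L| = 250 · 8.8368 / (2.4121) ≈ 915.88
Gain = 20 log₁₀(915.88) ≈ 59.24 dB
∠L = (83.50°) − (65.51°) = 17.99°

At ω = 2000 rad/s:
zero (1 + j2000·0.02) = 1 + j40 → |·| ≈ 40.012, ∠ ≈ 88.57°
pole (1 + j2000·0.005) = 1 + j10 → |·| ≈ 10.05, ∠ ≈ 84.29°
|L| = 250 · 40.012 / (10.05) ≈ 995.32
Gain = 20 log₁₀(995.32) ≈ 59.96 dB
∠L = (88.57°) − (84.29°) = 4.28°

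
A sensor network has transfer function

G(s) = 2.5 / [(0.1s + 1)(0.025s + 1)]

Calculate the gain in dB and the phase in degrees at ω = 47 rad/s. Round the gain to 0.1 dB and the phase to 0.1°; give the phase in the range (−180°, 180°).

At ω = 47 rad/s:
pole (1 + j47·0.1) = 1 + j4.7 → |·| ≈ 4.8052, ∠ ≈ 77.99°
pole (1 + j47·0.025) = 1 + j1.175 → |·| ≈ 1.5429, ∠ ≈ 49.60°
|G| = 2.5 · 1 / (4.8052 · 1.5429) ≈ 0.3372
Gain = 20 log₁₀(0.3372) ≈ -9.44 dB
∠G = (0°) − (77.99° + 49.60°) = -127.59°

-9.4 dB, -127.6°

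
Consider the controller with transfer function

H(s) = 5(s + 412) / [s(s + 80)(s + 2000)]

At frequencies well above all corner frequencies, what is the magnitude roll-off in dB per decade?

-40 dB/decade

Each pole contributes −20 dB/decade at high frequency; each zero contributes +20 dB/decade.
Net: 1 zero(s) − 3 pole(s) → -40 dB/decade.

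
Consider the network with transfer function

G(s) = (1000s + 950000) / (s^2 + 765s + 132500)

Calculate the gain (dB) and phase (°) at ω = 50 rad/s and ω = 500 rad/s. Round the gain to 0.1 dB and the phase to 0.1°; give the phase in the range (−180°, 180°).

ω = 50: 16.9 dB, -13.4°; ω = 500: 8.6 dB, -79.3°

Substitute s = j50:
Numerator: 1000(j50) + 950000 = 950000 + j50000
Denominator: (j50)^2 + 765(j50) + 132500 = 130000 + j38250
|N| = √(950000² + 50000²) ≈ 9.5131e+05, ∠N ≈ 3.01°
|D| = √(130000² + 38250²) ≈ 1.3551e+05, ∠D ≈ 16.40°
|G| = 9.5131e+05 / 1.3551e+05 ≈ 7.0202
Gain = 20 log₁₀(7.0202) ≈ 16.93 dB
∠G = 3.01° − 16.40° = -13.39°

Substitute s = j500:
Numerator: 1000(j500) + 950000 = 950000 + j500000
Denominator: (j500)^2 + 765(j500) + 132500 = -117500 + j382500
|N| = √(950000² + 500000²) ≈ 1.0735e+06, ∠N ≈ 27.76°
|D| = √(117500² + 382500²) ≈ 4.0014e+05, ∠D ≈ 107.08°
|G| = 1.0735e+06 / 4.0014e+05 ≈ 2.6828
Gain = 20 log₁₀(2.6828) ≈ 8.57 dB
∠G = 27.76° − 107.08° = -79.32°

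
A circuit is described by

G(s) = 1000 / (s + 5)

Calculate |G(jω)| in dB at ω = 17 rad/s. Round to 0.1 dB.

At s = jω = j17:
pole (s+5): 5 + j17 → |·| = √(5²+17²) = √314 ≈ 17.72, ∠ = arctan(17/5) ≈ 73.61°
|G| = 1000 / 17.72 ≈ 56.433
Gain = 20 log₁₀(56.433) ≈ 35.03 dB

35.0 dB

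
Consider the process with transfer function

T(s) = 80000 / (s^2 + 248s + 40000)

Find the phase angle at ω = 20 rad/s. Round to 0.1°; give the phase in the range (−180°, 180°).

-7.1°

At s = jω = j20:
quadratic: (j20)² + 248·j20 + 40000 = 39600 + j4960 → |·| ≈ 39909, ∠ ≈ 7.14°
∠T = 0.00° − 7.14° = -7.14°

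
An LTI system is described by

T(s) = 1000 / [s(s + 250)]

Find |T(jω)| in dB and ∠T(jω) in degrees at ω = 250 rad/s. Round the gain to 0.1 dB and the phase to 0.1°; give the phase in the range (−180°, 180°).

At s = jω = j250:
pole (s+250): 250 + j250 → |·| = √(250²+250²) = √125000 ≈ 353.55, ∠ = arctan(250/250) ≈ 45.00°
pole at origin: |s| = 250, ∠ = 90.00° (in denominator)
|T| = 1000 / 88388 ≈ 0.011314
Gain = 20 log₁₀(0.011314) ≈ -38.93 dB
∠T = 0.00° − 135.00° = -135.00°

-38.9 dB, -135.0°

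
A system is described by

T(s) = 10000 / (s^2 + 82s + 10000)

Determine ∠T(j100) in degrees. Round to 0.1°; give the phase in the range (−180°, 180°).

At s = jω = j100:
quadratic: (j100)² + 82·j100 + 10000 = 0 + j8200 → |·| ≈ 8200, ∠ ≈ 90.00°
∠T = 0.00° − 90.00° = -90.00°

-90.0°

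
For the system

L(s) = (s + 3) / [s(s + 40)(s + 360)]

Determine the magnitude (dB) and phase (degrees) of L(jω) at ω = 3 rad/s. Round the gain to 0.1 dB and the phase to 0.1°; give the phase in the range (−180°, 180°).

At s = jω = j3:
zero (s+3): 3 + j3 → |·| = √(3²+3²) = √18 ≈ 4.2426, ∠ = arctan(3/3) ≈ 45.00°
pole (s+40): 40 + j3 → |·| = √(40²+3²) = √1609 ≈ 40.112, ∠ = arctan(3/40) ≈ 4.29°
pole (s+360): 360 + j3 → |·| = √(360²+3²) = √129609 ≈ 360.01, ∠ = arctan(3/360) ≈ 0.48°
pole at origin: |s| = 3, ∠ = 90.00° (in denominator)
|L| = 1 · 4.2426 / 43322 ≈ 9.7932e-05
Gain = 20 log₁₀(9.7932e-05) ≈ -80.18 dB
∠L = 45.00° − 94.77° = -49.77°

-80.2 dB, -49.8°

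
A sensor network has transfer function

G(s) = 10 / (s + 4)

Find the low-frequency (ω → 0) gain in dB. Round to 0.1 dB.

G(0) = 10 / 4 = 2.5
20 log₁₀(2.5) ≈ 7.96 dB

8.0 dB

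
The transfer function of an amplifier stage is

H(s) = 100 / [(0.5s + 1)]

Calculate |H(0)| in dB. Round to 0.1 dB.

40.0 dB

H(0) = 100 · 1 / 1 = 100
20 log₁₀(100) ≈ 40.00 dB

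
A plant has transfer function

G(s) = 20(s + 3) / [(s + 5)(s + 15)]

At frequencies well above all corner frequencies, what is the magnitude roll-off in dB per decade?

Each pole contributes −20 dB/decade at high frequency; each zero contributes +20 dB/decade.
Net: 1 zero(s) − 2 pole(s) → -20 dB/decade.

-20 dB/decade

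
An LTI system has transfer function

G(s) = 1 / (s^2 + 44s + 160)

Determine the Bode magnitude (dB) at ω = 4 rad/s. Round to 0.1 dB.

-47.1 dB

Substitute s = j4:
Numerator: 1 = 1 + j0
Denominator: (j4)^2 + 44(j4) + 160 = 144 + j176
|N| = √(1² + 0²) ≈ 1, ∠N ≈ 0.00°
|D| = √(144² + 176²) ≈ 227.4, ∠D ≈ 50.71°
|G| = 1 / 227.4 ≈ 0.0043975
Gain = 20 log₁₀(0.0043975) ≈ -47.14 dB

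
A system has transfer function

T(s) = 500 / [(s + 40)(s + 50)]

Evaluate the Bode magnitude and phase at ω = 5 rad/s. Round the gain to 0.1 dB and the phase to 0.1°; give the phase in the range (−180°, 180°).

At s = jω = j5:
pole (s+40): 40 + j5 → |·| = √(40²+5²) = √1625 ≈ 40.311, ∠ = arctan(5/40) ≈ 7.13°
pole (s+50): 50 + j5 → |·| = √(50²+5²) = √2525 ≈ 50.249, ∠ = arctan(5/50) ≈ 5.71°
|T| = 500 / 2025.6 ≈ 0.24684
Gain = 20 log₁₀(0.24684) ≈ -12.15 dB
∠T = 0.00° − 12.84° = -12.84°

-12.2 dB, -12.8°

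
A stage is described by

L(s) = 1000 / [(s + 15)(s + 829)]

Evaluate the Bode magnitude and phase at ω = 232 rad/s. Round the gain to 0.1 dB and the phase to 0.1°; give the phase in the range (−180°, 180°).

-46.0 dB, -101.9°

At s = jω = j232:
pole (s+15): 15 + j232 → |·| = √(15²+232²) = √54049 ≈ 232.48, ∠ = arctan(232/15) ≈ 86.30°
pole (s+829): 829 + j232 → |·| = √(829²+232²) = √741065 ≈ 860.85, ∠ = arctan(232/829) ≈ 15.63°
|L| = 1000 / 2.0013e+05 ≈ 0.0049968
Gain = 20 log₁₀(0.0049968) ≈ -46.03 dB
∠L = 0.00° − 101.93° = -101.93°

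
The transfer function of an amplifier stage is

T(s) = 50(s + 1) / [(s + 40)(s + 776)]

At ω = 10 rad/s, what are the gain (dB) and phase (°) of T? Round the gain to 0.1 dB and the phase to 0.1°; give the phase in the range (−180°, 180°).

At s = jω = j10:
zero (s+1): 1 + j10 → |·| = √(1²+10²) = √101 ≈ 10.05, ∠ = arctan(10/1) ≈ 84.29°
pole (s+40): 40 + j10 → |·| = √(40²+10²) = √1700 ≈ 41.231, ∠ = arctan(10/40) ≈ 14.04°
pole (s+776): 776 + j10 → |·| = √(776²+10²) = √602276 ≈ 776.06, ∠ = arctan(10/776) ≈ 0.74°
|T| = 50 · 10.05 / 31998 ≈ 0.015704
Gain = 20 log₁₀(0.015704) ≈ -36.08 dB
∠T = 84.29° − 14.78° = 69.51°

-36.1 dB, 69.5°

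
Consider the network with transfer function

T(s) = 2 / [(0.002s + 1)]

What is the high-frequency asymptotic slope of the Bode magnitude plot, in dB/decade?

-20 dB/decade

Each pole contributes −20 dB/decade at high frequency; each zero contributes +20 dB/decade.
Net: 0 zero(s) − 1 pole(s) → -20 dB/decade.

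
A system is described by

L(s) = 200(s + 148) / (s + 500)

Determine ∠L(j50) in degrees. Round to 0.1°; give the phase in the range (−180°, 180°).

13.0°

At s = jω = j50:
zero (s+148): 148 + j50 → |·| = √(148²+50²) = √24404 ≈ 156.22, ∠ = arctan(50/148) ≈ 18.67°
pole (s+500): 500 + j50 → |·| = √(500²+50²) = √252500 ≈ 502.49, ∠ = arctan(50/500) ≈ 5.71°
∠L = 18.67° − 5.71° = 12.96°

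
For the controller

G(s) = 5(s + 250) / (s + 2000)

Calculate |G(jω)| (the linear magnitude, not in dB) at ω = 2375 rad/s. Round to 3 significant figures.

At s = jω = j2375:
zero (s+250): 250 + j2375 → |·| = √(250²+2375²) = √5703125 ≈ 2388.1, ∠ = arctan(2375/250) ≈ 83.99°
pole (s+2000): 2000 + j2375 → |·| = √(2000²+2375²) = √9640625 ≈ 3104.9, ∠ = arctan(2375/2000) ≈ 49.90°
|G| = 5 · 2388.1 / 3104.9 ≈ 3.8457

3.85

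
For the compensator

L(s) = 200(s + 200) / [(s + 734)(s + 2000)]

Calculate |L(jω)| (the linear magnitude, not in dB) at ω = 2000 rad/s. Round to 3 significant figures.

At s = jω = j2000:
zero (s+200): 200 + j2000 → |·| = √(200²+2000²) = √4040000 ≈ 2010, ∠ = arctan(2000/200) ≈ 84.29°
pole (s+734): 734 + j2000 → |·| = √(734²+2000²) = √4538756 ≈ 2130.4, ∠ = arctan(2000/734) ≈ 69.85°
pole (s+2000): 2000 + j2000 → |·| = √(2000²+2000²) = √8000000 ≈ 2828.4, ∠ = arctan(2000/2000) ≈ 45.00°
|L| = 200 · 2010 / 6.0256e+06 ≈ 0.066715

0.0667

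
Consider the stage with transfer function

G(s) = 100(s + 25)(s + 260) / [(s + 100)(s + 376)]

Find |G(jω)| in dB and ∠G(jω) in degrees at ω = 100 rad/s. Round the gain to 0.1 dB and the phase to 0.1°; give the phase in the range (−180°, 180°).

At s = jω = j100:
zero (s+25): 25 + j100 → |·| = √(25²+100²) = √10625 ≈ 103.08, ∠ = arctan(100/25) ≈ 75.96°
zero (s+260): 260 + j100 → |·| = √(260²+100²) = √77600 ≈ 278.57, ∠ = arctan(100/260) ≈ 21.04°
pole (s+100): 100 + j100 → |·| = √(100²+100²) = √20000 ≈ 141.42, ∠ = arctan(100/100) ≈ 45.00°
pole (s+376): 376 + j100 → |·| = √(376²+100²) = √151376 ≈ 389.07, ∠ = arctan(100/376) ≈ 14.89°
|G| = 100 · 28715 / 55022 ≈ 52.188
Gain = 20 log₁₀(52.188) ≈ 34.35 dB
∠G = 97.00° − 59.89° = 37.11°

34.4 dB, 37.1°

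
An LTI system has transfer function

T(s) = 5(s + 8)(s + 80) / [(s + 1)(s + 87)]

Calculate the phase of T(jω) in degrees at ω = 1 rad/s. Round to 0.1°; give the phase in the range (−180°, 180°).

At s = jω = j1:
zero (s+8): 8 + j1 → |·| = √(8²+1²) = √65 ≈ 8.0623, ∠ = arctan(1/8) ≈ 7.13°
zero (s+80): 80 + j1 → |·| = √(80²+1²) = √6401 ≈ 80.006, ∠ = arctan(1/80) ≈ 0.72°
pole (s+1): 1 + j1 → |·| = √(1²+1²) = √2 ≈ 1.4142, ∠ = arctan(1/1) ≈ 45.00°
pole (s+87): 87 + j1 → |·| = √(87²+1²) = √7570 ≈ 87.006, ∠ = arctan(1/87) ≈ 0.66°
∠T = 7.85° − 45.66° = -37.81°

-37.8°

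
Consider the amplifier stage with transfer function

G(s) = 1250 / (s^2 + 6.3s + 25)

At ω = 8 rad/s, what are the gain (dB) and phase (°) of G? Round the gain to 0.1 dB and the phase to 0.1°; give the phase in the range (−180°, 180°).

25.9 dB, -127.7°

At s = jω = j8:
quadratic: (j8)² + 6.3·j8 + 25 = -39 + j50.4 → |·| ≈ 63.727, ∠ ≈ 127.73°
|G| = 1250 / 63.727 ≈ 19.615
Gain = 20 log₁₀(19.615) ≈ 25.85 dB
∠G = 0.00° − 127.73° = -127.73°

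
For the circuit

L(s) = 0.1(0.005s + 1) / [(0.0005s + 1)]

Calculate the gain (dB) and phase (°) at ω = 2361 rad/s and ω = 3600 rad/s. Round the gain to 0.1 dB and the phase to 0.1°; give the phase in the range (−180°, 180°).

At ω = 2361 rad/s:
zero (1 + j2361·0.005) = 1 + j11.805 → |·| ≈ 11.847, ∠ ≈ 85.16°
pole (1 + j2361·0.0005) = 1 + j1.1805 → |·| ≈ 1.5471, ∠ ≈ 49.73°
|L| = 0.1 · 11.847 / (1.5471) ≈ 0.76576
Gain = 20 log₁₀(0.76576) ≈ -2.32 dB
∠L = (85.16°) − (49.73°) = 35.43°

At ω = 3600 rad/s:
zero (1 + j3600·0.005) = 1 + j18 → |·| ≈ 18.028, ∠ ≈ 86.82°
pole (1 + j3600·0.0005) = 1 + j1.8 → |·| ≈ 2.0591, ∠ ≈ 60.95°
|L| = 0.1 · 18.028 / (2.0591) ≈ 0.87553
Gain = 20 log₁₀(0.87553) ≈ -1.15 dB
∠L = (86.82°) − (60.95°) = 25.87°

ω = 2361: -2.3 dB, 35.4°; ω = 3600: -1.2 dB, 25.9°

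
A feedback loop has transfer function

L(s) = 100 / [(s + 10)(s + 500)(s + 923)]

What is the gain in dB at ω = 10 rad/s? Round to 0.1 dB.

At s = jω = j10:
pole (s+10): 10 + j10 → |·| = √(10²+10²) = √200 ≈ 14.142, ∠ = arctan(10/10) ≈ 45.00°
pole (s+500): 500 + j10 → |·| = √(500²+10²) = √250100 ≈ 500.1, ∠ = arctan(10/500) ≈ 1.15°
pole (s+923): 923 + j10 → |·| = √(923²+10²) = √852029 ≈ 923.05, ∠ = arctan(10/923) ≈ 0.62°
|L| = 100 / 6.5282e+06 ≈ 1.5318e-05
Gain = 20 log₁₀(1.5318e-05) ≈ -96.30 dB

-96.3 dB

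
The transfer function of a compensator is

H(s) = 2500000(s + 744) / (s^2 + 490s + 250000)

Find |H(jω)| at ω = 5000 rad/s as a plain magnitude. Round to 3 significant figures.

At s = jω = j5000:
zero (s+744): 744 + j5000 → |·| = √(744²+5000²) = √25553536 ≈ 5055.1, ∠ = arctan(5000/744) ≈ 81.54°
quadratic: (j5000)² + 490·j5000 + 250000 = -24750000 + j2450000 → |·| ≈ 2.4871e+07, ∠ ≈ 174.35°
|H| = 2500000 · 5055.1 / 2.4871e+07 ≈ 508.13

508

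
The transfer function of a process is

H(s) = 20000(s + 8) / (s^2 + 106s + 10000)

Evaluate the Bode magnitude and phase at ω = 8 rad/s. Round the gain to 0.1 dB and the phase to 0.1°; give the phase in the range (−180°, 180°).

At s = jω = j8:
zero (s+8): 8 + j8 → |·| = √(8²+8²) = √128 ≈ 11.314, ∠ = arctan(8/8) ≈ 45.00°
quadratic: (j8)² + 106·j8 + 10000 = 9936 + j848 → |·| ≈ 9972.1, ∠ ≈ 4.88°
|H| = 20000 · 11.314 / 9972.1 ≈ 22.691
Gain = 20 log₁₀(22.691) ≈ 27.12 dB
∠H = 45.00° − 4.88° = 40.12°

27.1 dB, 40.1°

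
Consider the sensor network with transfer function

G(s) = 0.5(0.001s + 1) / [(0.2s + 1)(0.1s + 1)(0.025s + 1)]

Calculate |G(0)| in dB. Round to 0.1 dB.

G(0) = 0.5 · 1 / 1 = 0.5
20 log₁₀(0.5) ≈ -6.02 dB

-6.0 dB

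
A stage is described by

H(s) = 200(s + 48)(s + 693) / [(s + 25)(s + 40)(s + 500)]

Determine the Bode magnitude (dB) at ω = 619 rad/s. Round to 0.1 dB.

At s = jω = j619:
zero (s+48): 48 + j619 → |·| = √(48²+619²) = √385465 ≈ 620.86, ∠ = arctan(619/48) ≈ 85.57°
zero (s+693): 693 + j619 → |·| = √(693²+619²) = √863410 ≈ 929.2, ∠ = arctan(619/693) ≈ 41.77°
pole (s+25): 25 + j619 → |·| = √(25²+619²) = √383786 ≈ 619.5, ∠ = arctan(619/25) ≈ 87.69°
pole (s+40): 40 + j619 → |·| = √(40²+619²) = √384761 ≈ 620.29, ∠ = arctan(619/40) ≈ 86.30°
pole (s+500): 500 + j619 → |·| = √(500²+619²) = √633161 ≈ 795.71, ∠ = arctan(619/500) ≈ 51.07°
|H| = 200 · 5.769e+05 / 3.0577e+08 ≈ 0.37734
Gain = 20 log₁₀(0.37734) ≈ -8.47 dB

-8.5 dB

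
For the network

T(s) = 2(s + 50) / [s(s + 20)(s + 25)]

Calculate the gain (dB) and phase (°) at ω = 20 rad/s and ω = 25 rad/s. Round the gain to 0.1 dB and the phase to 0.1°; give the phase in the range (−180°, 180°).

ω = 20: -44.5 dB, -151.9°; ω = 25: -48.1 dB, -159.8°

At s = jω = j20:
zero (s+50): 50 + j20 → |·| = √(50²+20²) = √2900 ≈ 53.852, ∠ = arctan(20/50) ≈ 21.80°
pole (s+20): 20 + j20 → |·| = √(20²+20²) = √800 ≈ 28.284, ∠ = arctan(20/20) ≈ 45.00°
pole (s+25): 25 + j20 → |·| = √(25²+20²) = √1025 ≈ 32.016, ∠ = arctan(20/25) ≈ 38.66°
pole at origin: |s| = 20, ∠ = 90.00° (in denominator)
|T| = 2 · 53.852 / 18111 ≈ 0.0059469
Gain = 20 log₁₀(0.0059469) ≈ -44.51 dB
∠T = 21.80° − 173.66° = -151.86°

At s = jω = j25:
zero (s+50): 50 + j25 → |·| = √(50²+25²) = √3125 ≈ 55.902, ∠ = arctan(25/50) ≈ 26.57°
pole (s+20): 20 + j25 → |·| = √(20²+25²) = √1025 ≈ 32.016, ∠ = arctan(25/20) ≈ 51.34°
pole (s+25): 25 + j25 → |·| = √(25²+25²) = √1250 ≈ 35.355, ∠ = arctan(25/25) ≈ 45.00°
pole at origin: |s| = 25, ∠ = 90.00° (in denominator)
|T| = 2 · 55.902 / 28298 ≈ 0.003951
Gain = 20 log₁₀(0.003951) ≈ -48.07 dB
∠T = 26.57° − 186.34° = -159.77°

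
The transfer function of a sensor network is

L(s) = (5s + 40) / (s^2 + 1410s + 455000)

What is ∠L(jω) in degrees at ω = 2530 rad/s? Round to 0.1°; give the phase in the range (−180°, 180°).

Substitute s = j2530:
Numerator: 5(j2530) + 40 = 40 + j12650
Denominator: (j2530)^2 + 1410(j2530) + 455000 = -5945900 + j3567300
|N| = √(40² + 12650²) ≈ 12650, ∠N ≈ 89.82°
|D| = √(5945900² + 3567300²) ≈ 6.9339e+06, ∠D ≈ 149.04°
∠L = 89.82° − 149.04° = -59.22°

-59.2°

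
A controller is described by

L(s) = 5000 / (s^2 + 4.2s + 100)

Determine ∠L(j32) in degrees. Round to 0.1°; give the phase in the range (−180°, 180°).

At s = jω = j32:
quadratic: (j32)² + 4.2·j32 + 100 = -924 + j134.4 → |·| ≈ 933.72, ∠ ≈ 171.72°
∠L = 0.00° − 171.72° = -171.72°

-171.7°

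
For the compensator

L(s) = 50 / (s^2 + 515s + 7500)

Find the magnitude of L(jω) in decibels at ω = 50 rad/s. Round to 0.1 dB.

-54.4 dB

Substitute s = j50:
Numerator: 50 = 50 + j0
Denominator: (j50)^2 + 515(j50) + 7500 = 5000 + j25750
|N| = √(50² + 0²) ≈ 50, ∠N ≈ 0.00°
|D| = √(5000² + 25750²) ≈ 26231, ∠D ≈ 79.01°
|L| = 50 / 26231 ≈ 0.0019061
Gain = 20 log₁₀(0.0019061) ≈ -54.40 dB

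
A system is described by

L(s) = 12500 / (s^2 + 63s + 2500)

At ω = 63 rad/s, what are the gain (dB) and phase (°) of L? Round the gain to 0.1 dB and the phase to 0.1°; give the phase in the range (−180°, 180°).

At s = jω = j63:
quadratic: (j63)² + 63·j63 + 2500 = -1469 + j3969 → |·| ≈ 4232.1, ∠ ≈ 110.31°
|L| = 12500 / 4232.1 ≈ 2.9536
Gain = 20 log₁₀(2.9536) ≈ 9.41 dB
∠L = 0.00° − 110.31° = -110.31°

9.4 dB, -110.3°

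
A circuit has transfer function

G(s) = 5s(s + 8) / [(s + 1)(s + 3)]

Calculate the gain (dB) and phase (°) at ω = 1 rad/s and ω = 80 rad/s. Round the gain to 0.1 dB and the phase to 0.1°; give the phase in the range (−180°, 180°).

ω = 1: 19.1 dB, 33.7°; ω = 80: 14.0 dB, -2.8°

At s = jω = j1:
zero (s+8): 8 + j1 → |·| = √(8²+1²) = √65 ≈ 8.0623, ∠ = arctan(1/8) ≈ 7.13°
zero at origin: s = j1 → |·| = 1, ∠ = 90.00°
pole (s+1): 1 + j1 → |·| = √(1²+1²) = √2 ≈ 1.4142, ∠ = arctan(1/1) ≈ 45.00°
pole (s+3): 3 + j1 → |·| = √(3²+1²) = √10 ≈ 3.1623, ∠ = arctan(1/3) ≈ 18.43°
|G| = 5 · 8.0623 / 4.4721 ≈ 9.014
Gain = 20 log₁₀(9.014) ≈ 19.10 dB
∠G = 97.13° − 63.43° = 33.70°

At s = jω = j80:
zero (s+8): 8 + j80 → |·| = √(8²+80²) = √6464 ≈ 80.399, ∠ = arctan(80/8) ≈ 84.29°
zero at origin: s = j80 → |·| = 80, ∠ = 90.00°
pole (s+1): 1 + j80 → |·| = √(1²+80²) = √6401 ≈ 80.006, ∠ = arctan(80/1) ≈ 89.28°
pole (s+3): 3 + j80 → |·| = √(3²+80²) = √6409 ≈ 80.056, ∠ = arctan(80/3) ≈ 87.85°
|G| = 5 · 6431.9 / 6405 ≈ 5.021
Gain = 20 log₁₀(5.021) ≈ 14.02 dB
∠G = 174.29° − 177.13° = -2.84°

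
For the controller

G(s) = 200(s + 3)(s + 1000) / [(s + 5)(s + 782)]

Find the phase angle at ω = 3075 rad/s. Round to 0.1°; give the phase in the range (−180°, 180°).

-3.7°

At s = jω = j3075:
zero (s+3): 3 + j3075 → |·| = √(3²+3075²) = √9455634 ≈ 3075, ∠ = arctan(3075/3) ≈ 89.94°
zero (s+1000): 1000 + j3075 → |·| = √(1000²+3075²) = √10455625 ≈ 3233.5, ∠ = arctan(3075/1000) ≈ 71.99°
pole (s+5): 5 + j3075 → |·| = √(5²+3075²) = √9455650 ≈ 3075, ∠ = arctan(3075/5) ≈ 89.91°
pole (s+782): 782 + j3075 → |·| = √(782²+3075²) = √10067149 ≈ 3172.9, ∠ = arctan(3075/782) ≈ 75.73°
∠G = 161.93° − 165.64° = -3.71°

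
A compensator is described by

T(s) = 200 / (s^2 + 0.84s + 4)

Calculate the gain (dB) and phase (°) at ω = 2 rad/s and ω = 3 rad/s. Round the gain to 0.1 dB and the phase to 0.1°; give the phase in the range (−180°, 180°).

At s = jω = j2:
quadratic: (j2)² + 0.84·j2 + 4 = 0 + j1.68 → |·| ≈ 1.68, ∠ ≈ 90.00°
|T| = 200 / 1.68 ≈ 119.05
Gain = 20 log₁₀(119.05) ≈ 41.51 dB
∠T = 0.00° − 90.00° = -90.00°

At s = jω = j3:
quadratic: (j3)² + 0.84·j3 + 4 = -5 + j2.52 → |·| ≈ 5.5991, ∠ ≈ 153.25°
|T| = 200 / 5.5991 ≈ 35.72
Gain = 20 log₁₀(35.72) ≈ 31.06 dB
∠T = 0.00° − 153.25° = -153.25°

ω = 2: 41.5 dB, -90.0°; ω = 3: 31.1 dB, -153.3°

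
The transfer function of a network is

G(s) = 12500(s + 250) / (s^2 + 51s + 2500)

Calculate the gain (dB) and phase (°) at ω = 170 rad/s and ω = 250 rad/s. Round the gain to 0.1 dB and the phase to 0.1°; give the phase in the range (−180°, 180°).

ω = 170: 42.7 dB, -127.6°; ω = 250: 37.2 dB, -123.0°

At s = jω = j170:
zero (s+250): 250 + j170 → |·| = √(250²+170²) = √91400 ≈ 302.32, ∠ = arctan(170/250) ≈ 34.22°
quadratic: (j170)² + 51·j170 + 2500 = -26400 + j8670 → |·| ≈ 27787, ∠ ≈ 161.82°
|G| = 12500 · 302.32 / 27787 ≈ 136
Gain = 20 log₁₀(136) ≈ 42.67 dB
∠G = 34.22° − 161.82° = -127.60°

At s = jω = j250:
zero (s+250): 250 + j250 → |·| = √(250²+250²) = √125000 ≈ 353.55, ∠ = arctan(250/250) ≈ 45.00°
quadratic: (j250)² + 51·j250 + 2500 = -60000 + j12750 → |·| ≈ 61340, ∠ ≈ 168.00°
|G| = 12500 · 353.55 / 61340 ≈ 72.047
Gain = 20 log₁₀(72.047) ≈ 37.15 dB
∠G = 45.00° − 168.00° = -123.00°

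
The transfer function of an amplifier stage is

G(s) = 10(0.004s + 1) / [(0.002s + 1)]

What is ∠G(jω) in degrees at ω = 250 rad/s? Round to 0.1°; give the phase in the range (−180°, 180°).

18.4°

At ω = 250 rad/s:
zero (1 + j250·0.004) = 1 + j1 → |·| ≈ 1.4142, ∠ ≈ 45.00°
pole (1 + j250·0.002) = 1 + j0.5 → |·| ≈ 1.118, ∠ ≈ 26.57°
∠G = (45.00°) − (26.57°) = 18.43°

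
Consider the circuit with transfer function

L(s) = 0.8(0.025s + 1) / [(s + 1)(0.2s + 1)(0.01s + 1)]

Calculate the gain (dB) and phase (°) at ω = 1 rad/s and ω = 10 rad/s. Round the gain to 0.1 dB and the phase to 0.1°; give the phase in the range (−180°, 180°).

ω = 1: -5.1 dB, -55.5°; ω = 10: -28.8 dB, -139.4°

At ω = 1 rad/s:
zero (1 + j1·0.025) = 1 + j0.025 → |·| ≈ 1.0003, ∠ ≈ 1.43°
pole (1 + j1·1) = 1 + j1 → |·| ≈ 1.4142, ∠ ≈ 45.00°
pole (1 + j1·0.2) = 1 + j0.2 → |·| ≈ 1.0198, ∠ ≈ 11.31°
pole (1 + j1·0.01) = 1 + j0.01 → |·| ≈ 1, ∠ ≈ 0.57°
|L| = 0.8 · 1.0003 / (1.4142 · 1.0198 · 1) ≈ 0.55487
Gain = 20 log₁₀(0.55487) ≈ -5.12 dB
∠L = (1.43°) − (45.00° + 11.31° + 0.57°) = -55.45°

At ω = 10 rad/s:
zero (1 + j10·0.025) = 1 + j0.25 → |·| ≈ 1.0308, ∠ ≈ 14.04°
pole (1 + j10·1) = 1 + j10 → |·| ≈ 10.05, ∠ ≈ 84.29°
pole (1 + j10·0.2) = 1 + j2 → |·| ≈ 2.2361, ∠ ≈ 63.43°
pole (1 + j10·0.01) = 1 + j0.1 → |·| ≈ 1.005, ∠ ≈ 5.71°
|L| = 0.8 · 1.0308 / (10.05 · 2.2361 · 1.005) ≈ 0.036512
Gain = 20 log₁₀(0.036512) ≈ -28.75 dB
∠L = (14.04°) − (84.29° + 63.43° + 5.71°) = -139.39°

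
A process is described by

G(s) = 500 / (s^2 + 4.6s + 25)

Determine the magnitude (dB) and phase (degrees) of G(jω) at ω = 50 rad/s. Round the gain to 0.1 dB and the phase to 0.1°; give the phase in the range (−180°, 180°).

-13.9 dB, -174.7°

At s = jω = j50:
quadratic: (j50)² + 4.6·j50 + 25 = -2475 + j230 → |·| ≈ 2485.7, ∠ ≈ 174.69°
|G| = 500 / 2485.7 ≈ 0.20115
Gain = 20 log₁₀(0.20115) ≈ -13.93 dB
∠G = 0.00° − 174.69° = -174.69°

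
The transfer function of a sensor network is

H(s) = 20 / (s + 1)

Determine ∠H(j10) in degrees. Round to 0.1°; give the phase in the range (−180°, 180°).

At s = jω = j10:
pole (s+1): 1 + j10 → |·| = √(1²+10²) = √101 ≈ 10.05, ∠ = arctan(10/1) ≈ 84.29°
∠H = 0.00° − 84.29° = -84.29°

-84.3°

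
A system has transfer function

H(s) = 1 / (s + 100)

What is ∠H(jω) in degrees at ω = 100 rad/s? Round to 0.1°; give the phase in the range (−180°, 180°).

At s = jω = j100:
pole (s+100): 100 + j100 → |·| = √(100²+100²) = √20000 ≈ 141.42, ∠ = arctan(100/100) ≈ 45.00°
∠H = 0.00° − 45.00° = -45.00°

-45.0°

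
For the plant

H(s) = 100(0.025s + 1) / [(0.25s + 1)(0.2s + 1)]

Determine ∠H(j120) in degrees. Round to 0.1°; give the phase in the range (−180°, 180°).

At ω = 120 rad/s:
zero (1 + j120·0.025) = 1 + j3 → |·| ≈ 3.1623, ∠ ≈ 71.57°
pole (1 + j120·0.25) = 1 + j30 → |·| ≈ 30.017, ∠ ≈ 88.09°
pole (1 + j120·0.2) = 1 + j24 → |·| ≈ 24.021, ∠ ≈ 87.61°
∠H = (71.57°) − (88.09° + 87.61°) = -104.13°

-104.1°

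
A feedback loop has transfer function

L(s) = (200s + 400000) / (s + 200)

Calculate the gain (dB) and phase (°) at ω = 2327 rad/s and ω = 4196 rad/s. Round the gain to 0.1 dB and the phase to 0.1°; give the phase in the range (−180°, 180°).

Substitute s = j2327:
Numerator: 200(j2327) + 400000 = 400000 + j465400
Denominator: (j2327) + 200 = 200 + j2327
|N| = √(400000² + 465400²) ≈ 6.1368e+05, ∠N ≈ 49.32°
|D| = √(200² + 2327²) ≈ 2335.6, ∠D ≈ 85.09°
|L| = 6.1368e+05 / 2335.6 ≈ 262.75
Gain = 20 log₁₀(262.75) ≈ 48.39 dB
∠L = 49.32° − 85.09° = -35.77°

Substitute s = j4196:
Numerator: 200(j4196) + 400000 = 400000 + j839200
Denominator: (j4196) + 200 = 200 + j4196
|N| = √(400000² + 839200²) ≈ 9.2965e+05, ∠N ≈ 64.52°
|D| = √(200² + 4196²) ≈ 4200.8, ∠D ≈ 87.27°
|L| = 9.2965e+05 / 4200.8 ≈ 221.3
Gain = 20 log₁₀(221.3) ≈ 46.90 dB
∠L = 64.52° − 87.27° = -22.75°

ω = 2327: 48.4 dB, -35.8°; ω = 4196: 46.9 dB, -22.8°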